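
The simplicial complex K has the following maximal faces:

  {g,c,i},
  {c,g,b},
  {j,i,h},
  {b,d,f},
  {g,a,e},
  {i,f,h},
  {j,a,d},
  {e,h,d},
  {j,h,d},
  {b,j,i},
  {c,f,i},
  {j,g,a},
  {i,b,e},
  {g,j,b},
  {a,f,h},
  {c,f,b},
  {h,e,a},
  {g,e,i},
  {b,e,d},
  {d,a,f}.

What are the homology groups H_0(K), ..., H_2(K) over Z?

Take the total order a < b < c < d < e < f < g < h < i < j on the vertex set. Then K (dimension 2) consists of the simplices:

  0-simplices (10): a, b, c, d, e, f, g, h, i, j
  1-simplices (30): ad, ae, af, ag, ah, aj, bc, bd, be, bf, bg, bi, bj, cf, cg, ci, de, df, dh, dj, eg, eh, ei, fh, fi, gi, gj, hi, hj, ij
  2-simplices (20): adf, adj, aeg, aeh, afh, agj, bcf, bcg, bde, bdf, bei, bgj, bij, cfi, cgi, deh, dhj, egi, fhi, hij

Hence C_0 ≅ Z^10, C_1 ≅ Z^30, C_2 ≅ Z^20.

The boundary map ∂_1: C_1 → C_0 sends each edge [p,q] (with p < q) to q − p.
The resulting 10×30 matrix has rank 9, and its Smith normal form has invariant factors (1,1,1,1,1,1,1,1,1).

∂_2: C_2 → C_1 maps a triangle to the signed sum of its edges. For instance
  ∂aeg = eg − ag + ae,
  ∂bij = ij − bj + bi.
As a 30×20 matrix over Z this has rank 20, with invariant factors (1,1,1,1,1,1,1,1,1,1,1,1,1,1,1,1,1,1,1,2).

Now H_k = ker ∂_k / im ∂_{k+1}, so:

  H_0: rank C_0 − rank ∂_1 = 10 − 9 = 1, and the invariant factors of ∂_1 are all 1, so H_0 = Z.
  H_1: rank ker ∂_1 − rank ∂_2 = (30 − 9) − 20 = 1, and ∂_2 has invariant factor 2 > 1, so H_1 = Z ⊕ Z/2Z.
  H_2: rank ker ∂_2 − rank ∂_3 = (20 − 20) − 0 = 0, and there is no ∂_3, so H_2 = 0.

(K is a triangulation of the Klein bottle.)

H_0 = Z,  H_1 = Z ⊕ Z/2Z,  H_2 = 0.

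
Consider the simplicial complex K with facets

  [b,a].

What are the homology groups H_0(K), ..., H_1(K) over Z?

We work with the vertex ordering a < b. The simplices of K, each written with vertices in increasing order, are:

  0-simplices (2): a, b
  1-simplices (1): ab

Hence C_0 ≅ Z^2, C_1 ≅ Z^1.

∂_1: C_1 → C_0 is given by ∂[p,q] = [q] − [p].
The resulting 2×1 matrix has rank 1, and its Smith normal form has invariant factors (1).

From H_k ≅ ker(∂_k) / im(∂_{k+1}) we obtain:

  H_0: rank C_0 − rank ∂_1 = 2 − 1 = 1, and the invariant factors of ∂_1 are all 1, so H_0 ≅ Z.
  H_1: rank ker ∂_1 − rank ∂_2 = (1 − 1) − 0 = 0, and there is no ∂_2, so H_1 ≅ 0.

As a check, the Euler characteristic is 2 − 1 = 1, which agrees with 1 − 0 = 1.

H_0 = Z,  H_1 = 0.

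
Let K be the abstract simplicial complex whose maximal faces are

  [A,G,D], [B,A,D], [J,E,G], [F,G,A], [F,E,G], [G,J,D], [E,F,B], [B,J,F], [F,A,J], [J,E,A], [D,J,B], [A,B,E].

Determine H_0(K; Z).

H_0 = Z.

Order the vertices as A < B < D < E < F < G < J. Listing each simplex with vertices in this order, K has dimension 2 with simplices:

  0-simplices (7): A, B, D, E, F, G, J
  1-simplices (18): AB, AD, AE, AF, AG, AJ, BD, BE, BF, BJ, DG, DJ, EF, EG, EJ, FG, FJ, GJ
  2-simplices (12): ABD, ABE, ADG, AEJ, AFG, AFJ, BDJ, BEF, BFJ, DGJ, EFG, EGJ

Hence C_0 ≅ Z^7, C_1 ≅ Z^18, C_2 ≅ Z^12.

Boundary ∂_1: C_1 → C_0 maps an edge to its endpoints' difference, ∂[p,q] = q − p.
The 7×18 boundary matrix has rank 6 and Smith normal form diag(1,1,1,1,1,1).

∂_2: C_2 → C_1 maps a triangle to the signed sum of its edges. For instance
  ∂ADG = DG − AG + AD,
  ∂ABE = BE − AE + AB.
This gives a 18×12 integer matrix of rank 12; reducing to Smith normal form yields diagonal entries (1,1,1,1,1,1,1,1,1,1,1,2).

Reading off H_k = ker ∂_k / im ∂_{k+1}:

  H_0: rank C_0 − rank ∂_1 = 7 − 6 = 1, and the invariant factors of ∂_1 are all 1, so H_0 = Z.

(K is a triangulation of the real projective plane RP^2.)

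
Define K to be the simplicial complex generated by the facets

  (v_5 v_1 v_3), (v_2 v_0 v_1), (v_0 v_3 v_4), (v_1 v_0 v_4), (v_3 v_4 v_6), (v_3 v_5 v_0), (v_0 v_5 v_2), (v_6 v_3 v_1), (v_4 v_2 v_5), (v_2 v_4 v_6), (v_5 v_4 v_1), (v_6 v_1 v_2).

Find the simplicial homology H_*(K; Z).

H_0 ≅ Z,  H_1 ≅ Z/2,  H_2 = 0.

Fix the vertex order v_0 < v_1 < v_2 < v_3 < v_4 < v_5 < v_6 and write every simplex with vertices in increasing order. Then dim K = 2 and the simplices of K are:

  0-simplices (7): [v_0], [v_1], [v_2], [v_3], [v_4], [v_5], [v_6]
  1-simplices (18): (18 of them)
  2-simplices (12): (12 of them)

Hence C_0 ≅ Z^7, C_1 ≅ Z^18, C_2 ≅ Z^12.

∂_1: C_1 → C_0 is given by ∂[p,q] = [q] − [p]. For instance
  ∂[v_3,v_5] = [v_5] − [v_3].
The resulting 7×18 matrix has rank 6, and its Smith normal form has invariant factors (1,1,1,1,1,1).

Boundary ∂_2: C_2 → C_1 sends each 2-simplex [p,q,r] to [q,r] − [p,r] + [p,q]. For instance
  ∂[v_0,v_3,v_4] = [v_3,v_4] − [v_0,v_4] + [v_0,v_3],
  ∂[v_3,v_4,v_6] = [v_4,v_6] − [v_3,v_6] + [v_3,v_4].
The 18×12 boundary matrix has rank 12 and Smith normal form diag(1,1,1,1,1,1,1,1,1,1,1,2).

Now H_k = ker ∂_k / im ∂_{k+1}, so:

  H_0: rank C_0 − rank ∂_1 = 7 − 6 = 1, and the invariant factors of ∂_1 are all 1, so H_0 = Z.
  H_1: rank ker ∂_1 − rank ∂_2 = (18 − 6) − 12 = 0, and ∂_2 has invariant factor 2 > 1, so H_1 = Z/2.
  H_2: rank ker ∂_2 − rank ∂_3 = (12 − 12) − 0 = 0, and there is no ∂_3, so H_2 = 0.

(K is a triangulation of the real projective plane RP^2.)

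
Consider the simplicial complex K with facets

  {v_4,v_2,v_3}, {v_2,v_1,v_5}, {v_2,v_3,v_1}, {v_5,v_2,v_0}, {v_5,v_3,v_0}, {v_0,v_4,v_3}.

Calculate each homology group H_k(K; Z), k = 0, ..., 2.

H_0 = Z,  H_1 = Z,  H_2 = 0.

Order the vertices as v_0 < v_1 < v_2 < v_3 < v_4 < v_5. Listing each simplex with vertices in this order, K has dimension 2 with simplices:

  0-simplices (6): [v_0], [v_1], [v_2], [v_3], [v_4], [v_5]
  1-simplices (12): [v_0,v_2], [v_0,v_3], [v_0,v_4], [v_0,v_5], [v_1,v_2], [v_1,v_3], [v_1,v_5], [v_2,v_3], [v_2,v_4], [v_2,v_5], [v_3,v_4], [v_3,v_5]
  2-simplices (6): [v_0,v_2,v_5], [v_0,v_3,v_4], [v_0,v_3,v_5], [v_1,v_2,v_3], [v_1,v_2,v_5], [v_2,v_3,v_4]

so the chain groups are C_0 ≅ Z^6, C_1 ≅ Z^12, C_2 ≅ Z^6.

∂_1: C_1 → C_0 sends each edge [p,q] (with p < q) to q − p. For instance
  ∂[v_1,v_2] = [v_2] − [v_1].
The 6×12 boundary matrix has rank 5 and Smith normal form diag(1,1,1,1,1).

Boundary ∂_2: C_2 → C_1 acts by ∂[p,q,r] = [q,r] − [p,r] + [p,q]. For instance
  ∂[v_0,v_2,v_5] = [v_2,v_5] − [v_0,v_5] + [v_0,v_2],
  ∂[v_0,v_3,v_5] = [v_3,v_5] − [v_0,v_5] + [v_0,v_3].
The resulting 12×6 matrix has rank 6, and its Smith normal form has invariant factors (1,1,1,1,1,1).

Now H_k = ker ∂_k / im ∂_{k+1}, so:

  H_0: rank C_0 − rank ∂_1 = 6 − 5 = 1, and the invariant factors of ∂_1 are all 1, so H_0 = Z.
  H_1: rank ker ∂_1 − rank ∂_2 = (12 − 5) − 6 = 1, and the invariant factors of ∂_2 are all 1, so H_1 = Z.
  H_2: rank ker ∂_2 − rank ∂_3 = (6 − 6) − 0 = 0, and there is no ∂_3, so H_2 = 0.

As a check, the Euler characteristic is 6 − 12 + 6 = 0, which agrees with 1 − 1 + 0 = 0.
(K is a triangulation of the cylinder S^1 x I.)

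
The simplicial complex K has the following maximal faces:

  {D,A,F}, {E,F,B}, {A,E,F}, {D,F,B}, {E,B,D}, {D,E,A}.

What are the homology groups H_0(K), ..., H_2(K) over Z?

H_0 ≅ Z,  H_1 = 0,  H_2 ≅ Z.

Fix the vertex order A < B < D < E < F and write every simplex with vertices in increasing order. Then dim K = 2 and the simplices of K are:

  0-simplices (5): A, B, D, E, F
  1-simplices (9): AD, AE, AF, BD, BE, BF, DE, DF, EF
  2-simplices (6): ADE, ADF, AEF, BDE, BDF, BEF

Hence C_0 ≅ Z^5, C_1 ≅ Z^9, C_2 ≅ Z^6.

∂_1: C_1 → C_0 is given by ∂[p,q] = [q] − [p]. For instance
  ∂DF = F − D.
The 5×9 boundary matrix has rank 4 and Smith normal form diag(1,1,1,1).

The boundary map ∂_2: C_2 → C_1 maps a triangle to the signed sum of its edges. For instance
  ∂AEF = EF − AF + AE,
  ∂BDF = DF − BF + BD.
As a 9×6 matrix over Z this has rank 5, with invariant factors (1,1,1,1,1).

From H_k ≅ ker(∂_k) / im(∂_{k+1}) we obtain:

  H_0: rank C_0 − rank ∂_1 = 5 − 4 = 1, and the invariant factors of ∂_1 are all 1, so H_0 ≅ Z.
  H_1: rank ker ∂_1 − rank ∂_2 = (9 − 4) − 5 = 0, and the invariant factors of ∂_2 are all 1, so H_1 ≅ 0.
  H_2: rank ker ∂_2 − rank ∂_3 = (6 − 5) − 0 = 1, and there is no ∂_3, so H_2 ≅ Z.

As a check, the Euler characteristic is 5 − 9 + 6 = 2, which agrees with 1 − 0 + 1 = 2.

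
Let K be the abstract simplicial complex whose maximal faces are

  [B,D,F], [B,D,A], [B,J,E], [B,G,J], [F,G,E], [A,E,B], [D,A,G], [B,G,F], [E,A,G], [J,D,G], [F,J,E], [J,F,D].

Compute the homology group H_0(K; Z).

Order the vertices as A < B < D < E < F < G < J. Listing each simplex with vertices in this order, K has dimension 2 with simplices:

  0-simplices (7): A, B, D, E, F, G, J
  1-simplices (18): AB, AD, AE, AG, BD, BE, BF, BG, BJ, DF, DG, DJ, EF, EG, EJ, FG, FJ, GJ
  2-simplices (12): ABD, ABE, ADG, AEG, BDF, BEJ, BFG, BGJ, DFJ, DGJ, EFG, EFJ

giving chain groups C_0 ≅ Z^7, C_1 ≅ Z^18, C_2 ≅ Z^12.

Boundary ∂_1: C_1 → C_0 is given by ∂[p,q] = [q] − [p].
This gives a 7×18 integer matrix of rank 6; reducing to Smith normal form yields diagonal entries (1,1,1,1,1,1).

∂_2: C_2 → C_1 sends each 2-simplex [p,q,r] to [q,r] − [p,r] + [p,q]. For instance
  ∂ABD = BD − AD + AB,
  ∂BEJ = EJ − BJ + BE.
The 18×12 boundary matrix has rank 12 and Smith normal form diag(1,1,1,1,1,1,1,1,1,1,1,2).

Computing H_k = (kernel of ∂_k) / (image of ∂_{k+1}):

  H_0: rank C_0 − rank ∂_1 = 7 − 6 = 1, and the invariant factors of ∂_1 are all 1, so H_0 ≅ Z.

H_0 = Z.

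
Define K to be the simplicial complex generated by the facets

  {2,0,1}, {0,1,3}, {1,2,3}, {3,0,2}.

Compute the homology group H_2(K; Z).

We work with the vertex ordering 0 < 1 < 2 < 3. The simplices of K, each written with vertices in increasing order, are:

  0-simplices (4): [0], [1], [2], [3]
  1-simplices (6): [0,1], [0,2], [0,3], [1,2], [1,3], [2,3]
  2-simplices (4): [0,1,2], [0,1,3], [0,2,3], [1,2,3]

so the chain groups are C_0 ≅ Z^4, C_1 ≅ Z^6, C_2 ≅ Z^4.

The boundary map ∂_1: C_1 → C_0 sends each edge [p,q] (with p < q) to q − p.
The 4×6 boundary matrix has rank 3 and Smith normal form diag(1,1,1).

The boundary map ∂_2: C_2 → C_1 acts by ∂[p,q,r] = [q,r] − [p,r] + [p,q]. For instance
  ∂[0,2,3] = [2,3] − [0,3] + [0,2],
  ∂[0,1,3] = [1,3] − [0,3] + [0,1].
This gives a 6×4 integer matrix of rank 3; reducing to Smith normal form yields diagonal entries (1,1,1).

From H_k ≅ ker(∂_k) / im(∂_{k+1}) we obtain:

  H_2: rank ker ∂_2 − rank ∂_3 = (4 − 3) − 0 = 1, and there is no ∂_3, so H_2 ≅ Z.

H_2 ≅ Z.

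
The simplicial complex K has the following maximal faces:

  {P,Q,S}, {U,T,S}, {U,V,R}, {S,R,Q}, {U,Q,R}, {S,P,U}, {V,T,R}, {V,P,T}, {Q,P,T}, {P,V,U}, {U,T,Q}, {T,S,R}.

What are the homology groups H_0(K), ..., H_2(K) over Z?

Take the total order P < Q < R < S < T < U < V on the vertex set. Then K (dimension 2) consists of the simplices:

  0-simplices (7): P, Q, R, S, T, U, V
  1-simplices (18): PQ, PS, PT, PU, PV, QR, QS, QT, QU, RS, RT, RU, RV, ST, SU, TU, TV, UV
  2-simplices (12): PQS, PQT, PSU, PTV, PUV, QRS, QRU, QTU, RST, RTV, RUV, STU

giving chain groups C_0 ≅ Z^7, C_1 ≅ Z^18, C_2 ≅ Z^12.

∂_1: C_1 → C_0 maps an edge to its endpoints' difference, ∂[p,q] = q − p.
The 7×18 boundary matrix has rank 6 and Smith normal form diag(1,1,1,1,1,1).

Boundary ∂_2: C_2 → C_1 sends each 2-simplex [p,q,r] to [q,r] − [p,r] + [p,q]. For instance
  ∂PQT = QT − PT + PQ,
  ∂RTV = TV − RV + RT.
This gives a 18×12 integer matrix of rank 12; reducing to Smith normal form yields diagonal entries (1,1,1,1,1,1,1,1,1,1,1,2).

Now H_k = ker ∂_k / im ∂_{k+1}, so:

  H_0: rank C_0 − rank ∂_1 = 7 − 6 = 1, and the invariant factors of ∂_1 are all 1, so H_0 ≅ Z.
  H_1: rank ker ∂_1 − rank ∂_2 = (18 − 6) − 12 = 0, and ∂_2 has invariant factor 2 > 1, so H_1 ≅ Z/2Z.
  H_2: rank ker ∂_2 − rank ∂_3 = (12 − 12) − 0 = 0, and there is no ∂_3, so H_2 ≅ 0.

H_0 = Z,  H_1 = Z/2Z,  H_2 = 0.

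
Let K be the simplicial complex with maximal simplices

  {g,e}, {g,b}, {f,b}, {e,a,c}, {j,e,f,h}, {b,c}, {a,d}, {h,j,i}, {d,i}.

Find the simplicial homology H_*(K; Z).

H_0 = Z,  H_1 = Z^3,  H_2 = 0,  H_3 = 0.

Order the vertices as a < b < c < d < e < f < g < h < i < j. Listing each simplex with vertices in this order, K has dimension 3 with simplices:

  0-simplices (10): a, b, c, d, e, f, g, h, i, j
  1-simplices (17): ac, ad, ae, bc, bf, bg, ce, di, ef, eg, eh, ej, fh, fj, hi, hj, ij
  2-simplices (6): ace, efh, efj, ehj, fhj, hij
  3-simplices (1): efhj

Hence C_0 ≅ Z^10, C_1 ≅ Z^17, C_2 ≅ Z^6, C_3 ≅ Z^1.

Boundary ∂_1: C_1 → C_0 is given by ∂[p,q] = [q] − [p]. For instance
  ∂ej = j − e.
The 10×17 boundary matrix has rank 9 and Smith normal form diag(1,1,1,1,1,1,1,1,1).

The boundary map ∂_2: C_2 → C_1 maps a triangle to the signed sum of its edges. For instance
  ∂fhj = hj − fj + fh,
  ∂efj = fj − ej + ef.
As a 17×6 matrix over Z this has rank 5, with invariant factors (1,1,1,1,1).

Boundary ∂_3: C_3 → C_2 sends each 3-simplex σ to the alternating sum Σ_i (−1)^i (σ with its i-th vertex removed). For instance
  ∂efhj = fhj − ehj + efj − efh.
The resulting 6×1 matrix has rank 1, and its Smith normal form has invariant factors (1).

Now H_k = ker ∂_k / im ∂_{k+1}, so:

  H_0: rank C_0 − rank ∂_1 = 10 − 9 = 1, and the invariant factors of ∂_1 are all 1, so H_0 = Z.
  H_1: rank ker ∂_1 − rank ∂_2 = (17 − 9) − 5 = 3, and the invariant factors of ∂_2 are all 1, so H_1 = Z^3.
  H_2: rank ker ∂_2 − rank ∂_3 = (6 − 5) − 1 = 0, and the invariant factors of ∂_3 are all 1, so H_2 = 0.
  H_3: rank ker ∂_3 − rank ∂_4 = (1 − 1) − 0 = 0, and there is no ∂_4, so H_3 = 0.

As a check, the Euler characteristic is 10 − 17 + 6 − 1 = -2, which agrees with 1 − 3 + 0 − 0 = -2.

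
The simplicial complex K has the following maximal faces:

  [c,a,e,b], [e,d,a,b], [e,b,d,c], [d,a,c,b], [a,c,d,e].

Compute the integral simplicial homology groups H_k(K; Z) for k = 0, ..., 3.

H_0 = Z,  H_1 = 0,  H_2 = 0,  H_3 = Z.

Order the vertices as a < b < c < d < e. Listing each simplex with vertices in this order, K has dimension 3 with simplices:

  0-simplices (5): a, b, c, d, e
  1-simplices (10): ab, ac, ad, ae, bc, bd, be, cd, ce, de
  2-simplices (10): abc, abd, abe, acd, ace, ade, bcd, bce, bde, cde
  3-simplices (5): abcd, abce, abde, acde, bcde

so the chain groups are C_0 ≅ Z^5, C_1 ≅ Z^10, C_2 ≅ Z^10, C_3 ≅ Z^5.

The boundary map ∂_1: C_1 → C_0 maps an edge to its endpoints' difference, ∂[p,q] = q − p. For instance
  ∂cd = d − c.
This gives a 5×10 integer matrix of rank 4; reducing to Smith normal form yields diagonal entries (1,1,1,1).

Boundary ∂_2: C_2 → C_1 sends each 2-simplex [p,q,r] to [q,r] − [p,r] + [p,q]. For instance
  ∂abe = be − ae + ab,
  ∂ace = ce − ae + ac.
The resulting 10×10 matrix has rank 6, and its Smith normal form has invariant factors (1,1,1,1,1,1).

The boundary map ∂_3: C_3 → C_2 sends each 3-simplex σ to the alternating sum Σ_i (−1)^i (σ with its i-th vertex removed). For instance
  ∂acde = cde − ade + ace − acd,
  ∂abce = bce − ace + abe − abc.
The resulting 10×5 matrix has rank 4, and its Smith normal form has invariant factors (1,1,1,1).

From H_k ≅ ker(∂_k) / im(∂_{k+1}) we obtain:

  H_0: rank C_0 − rank ∂_1 = 5 − 4 = 1, and the invariant factors of ∂_1 are all 1, so H_0 ≅ Z.
  H_1: rank ker ∂_1 − rank ∂_2 = (10 − 4) − 6 = 0, and the invariant factors of ∂_2 are all 1, so H_1 ≅ 0.
  H_2: rank ker ∂_2 − rank ∂_3 = (10 − 6) − 4 = 0, and the invariant factors of ∂_3 are all 1, so H_2 ≅ 0.
  H_3: rank ker ∂_3 − rank ∂_4 = (5 − 4) − 0 = 1, and there is no ∂_4, so H_3 ≅ Z.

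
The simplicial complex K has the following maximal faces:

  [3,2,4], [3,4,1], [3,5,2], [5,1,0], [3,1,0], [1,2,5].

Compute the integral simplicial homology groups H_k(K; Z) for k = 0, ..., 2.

Take the total order 0 < 1 < 2 < 3 < 4 < 5 on the vertex set. Then K (dimension 2) consists of the simplices:

  0-simplices (6): [0], [1], [2], [3], [4], [5]
  1-simplices (12): [0,1], [0,3], [0,5], [1,2], [1,3], [1,4], [1,5], [2,3], [2,4], [2,5], [3,4], [3,5]
  2-simplices (6): [0,1,3], [0,1,5], [1,2,5], [1,3,4], [2,3,4], [2,3,5]

Hence C_0 ≅ Z^6, C_1 ≅ Z^12, C_2 ≅ Z^6.

∂_1: C_1 → C_0 sends each edge [p,q] (with p < q) to q − p.
As a 6×12 matrix over Z this has rank 5, with invariant factors (1,1,1,1,1).

∂_2: C_2 → C_1 sends each 2-simplex [p,q,r] to [q,r] − [p,r] + [p,q]. For instance
  ∂[1,2,5] = [2,5] − [1,5] + [1,2],
  ∂[2,3,5] = [3,5] − [2,5] + [2,3].
As a 12×6 matrix over Z this has rank 6, with invariant factors (1,1,1,1,1,1).

From H_k ≅ ker(∂_k) / im(∂_{k+1}) we obtain:

  H_0: rank C_0 − rank ∂_1 = 6 − 5 = 1, and the invariant factors of ∂_1 are all 1, so H_0 ≅ Z.
  H_1: rank ker ∂_1 − rank ∂_2 = (12 − 5) − 6 = 1, and the invariant factors of ∂_2 are all 1, so H_1 ≅ Z.
  H_2: rank ker ∂_2 − rank ∂_3 = (6 − 6) − 0 = 0, and there is no ∂_3, so H_2 ≅ 0.

As a check, the Euler characteristic is 6 − 12 + 6 = 0, which agrees with 1 − 1 + 0 = 0.

H_0 ≅ Z,  H_1 ≅ Z,  H_2 = 0.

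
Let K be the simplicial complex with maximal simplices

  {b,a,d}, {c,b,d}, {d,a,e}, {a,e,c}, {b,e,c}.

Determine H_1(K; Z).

Take the total order a < b < c < d < e on the vertex set. Then K (dimension 2) consists of the simplices:

  0-simplices (5): a, b, c, d, e
  1-simplices (10): ab, ac, ad, ae, bc, bd, be, cd, ce, de
  2-simplices (5): abd, ace, ade, bcd, bce

so the chain groups are C_0 ≅ Z^5, C_1 ≅ Z^10, C_2 ≅ Z^5.

The boundary map ∂_1: C_1 → C_0 sends each edge [p,q] (with p < q) to q − p. For instance
  ∂bc = c − b.
As a 5×10 matrix over Z this has rank 4, with invariant factors (1,1,1,1).

Boundary ∂_2: C_2 → C_1 sends each 2-simplex [p,q,r] to [q,r] − [p,r] + [p,q]. For instance
  ∂bcd = cd − bd + bc,
  ∂bce = ce − be + bc.
As a 10×5 matrix over Z this has rank 5, with invariant factors (1,1,1,1,1).

From H_k ≅ ker(∂_k) / im(∂_{k+1}) we obtain:

  H_1: rank ker ∂_1 − rank ∂_2 = (10 − 4) − 5 = 1, and the invariant factors of ∂_2 are all 1, so H_1 ≅ Z.

H_1 ≅ Z.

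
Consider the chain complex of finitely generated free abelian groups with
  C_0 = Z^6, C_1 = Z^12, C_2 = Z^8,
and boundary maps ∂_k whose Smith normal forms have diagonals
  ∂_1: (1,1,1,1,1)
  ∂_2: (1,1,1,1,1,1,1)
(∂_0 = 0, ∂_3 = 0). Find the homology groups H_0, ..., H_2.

H_0 = Z,  H_1 = 0,  H_2 = Z.

H_0: b_0 = 6 − 0 − 5 = 1; torsion from ∂_1 factors > 1: none. So H_0 = Z.
H_1: b_1 = 12 − 5 − 7 = 0; torsion from ∂_2 factors > 1: none. So H_1 = 0.
H_2: b_2 = 8 − 7 − 0 = 1; torsion from ∂_3 factors > 1: none. So H_2 = Z.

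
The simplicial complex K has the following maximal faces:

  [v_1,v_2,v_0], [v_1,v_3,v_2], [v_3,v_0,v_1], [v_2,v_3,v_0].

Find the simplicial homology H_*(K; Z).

H_0 = Z,  H_1 = 0,  H_2 = Z.

Fix the vertex order v_0 < v_1 < v_2 < v_3 and write every simplex with vertices in increasing order. Then dim K = 2 and the simplices of K are:

  0-simplices (4): [v_0], [v_1], [v_2], [v_3]
  1-simplices (6): [v_0,v_1], [v_0,v_2], [v_0,v_3], [v_1,v_2], [v_1,v_3], [v_2,v_3]
  2-simplices (4): [v_0,v_1,v_2], [v_0,v_1,v_3], [v_0,v_2,v_3], [v_1,v_2,v_3]

so the chain groups are C_0 ≅ Z^4, C_1 ≅ Z^6, C_2 ≅ Z^4.

∂_1: C_1 → C_0 maps an edge to its endpoints' difference, ∂[p,q] = q − p.
The resulting 4×6 matrix has rank 3, and its Smith normal form has invariant factors (1,1,1).

Boundary ∂_2: C_2 → C_1 acts by ∂[p,q,r] = [q,r] − [p,r] + [p,q]. For instance
  ∂[v_0,v_1,v_2] = [v_1,v_2] − [v_0,v_2] + [v_0,v_1],
  ∂[v_0,v_1,v_3] = [v_1,v_3] − [v_0,v_3] + [v_0,v_1].
This gives a 6×4 integer matrix of rank 3; reducing to Smith normal form yields diagonal entries (1,1,1).

Computing H_k = (kernel of ∂_k) / (image of ∂_{k+1}):

  H_0: rank C_0 − rank ∂_1 = 4 − 3 = 1, and the invariant factors of ∂_1 are all 1, so H_0 = Z.
  H_1: rank ker ∂_1 − rank ∂_2 = (6 − 3) − 3 = 0, and the invariant factors of ∂_2 are all 1, so H_1 = 0.
  H_2: rank ker ∂_2 − rank ∂_3 = (4 − 3) − 0 = 1, and there is no ∂_3, so H_2 = Z.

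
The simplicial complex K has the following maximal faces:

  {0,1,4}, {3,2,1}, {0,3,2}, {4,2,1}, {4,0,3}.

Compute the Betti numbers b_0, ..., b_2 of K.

b_0 = 1, b_1 = 1, b_2 = 0.

Order the vertices as 0 < 1 < 2 < 3 < 4. Listing each simplex with vertices in this order, K has dimension 2 with simplices:

  0-simplices (5): [0], [1], [2], [3], [4]
  1-simplices (10): [0,1], [0,2], [0,3], [0,4], [1,2], [1,3], [1,4], [2,3], [2,4], [3,4]
  2-simplices (5): [0,1,4], [0,2,3], [0,3,4], [1,2,3], [1,2,4]

so the chain groups are C_0 ≅ Z^5, C_1 ≅ Z^10, C_2 ≅ Z^5.

Boundary ∂_1: C_1 → C_0 is given by ∂[p,q] = [q] − [p].
The resulting 5×10 matrix has rank 4, and its Smith normal form has invariant factors (1,1,1,1).

Boundary ∂_2: C_2 → C_1 sends each 2-simplex [p,q,r] to [q,r] − [p,r] + [p,q]. For instance
  ∂[0,3,4] = [3,4] − [0,4] + [0,3],
  ∂[0,1,4] = [1,4] − [0,4] + [0,1].
The resulting 10×5 matrix has rank 5, and its Smith normal form has invariant factors (1,1,1,1,1).

Computing H_k = (kernel of ∂_k) / (image of ∂_{k+1}):

  H_0: rank C_0 − rank ∂_1 = 5 − 4 = 1, and the invariant factors of ∂_1 are all 1, so H_0 ≅ Z.
  H_1: rank ker ∂_1 − rank ∂_2 = (10 − 4) − 5 = 1, and the invariant factors of ∂_2 are all 1, so H_1 ≅ Z.
  H_2: rank ker ∂_2 − rank ∂_3 = (5 − 5) − 0 = 0, and there is no ∂_3, so H_2 ≅ 0.

(K is a triangulation of the Möbius band.)

Hence the Betti numbers are b_0 = 1, b_1 = 1, b_2 = 0.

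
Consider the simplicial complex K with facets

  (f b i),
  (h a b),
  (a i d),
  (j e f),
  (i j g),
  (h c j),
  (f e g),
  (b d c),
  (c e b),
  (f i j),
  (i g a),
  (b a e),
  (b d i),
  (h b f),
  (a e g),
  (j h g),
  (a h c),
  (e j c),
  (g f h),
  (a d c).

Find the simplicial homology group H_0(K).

Take the total order a < b < c < d < e < f < g < h < i < j on the vertex set. Then K (dimension 2) consists of the simplices:

  0-simplices (10): a, b, c, d, e, f, g, h, i, j
  1-simplices (30): ab, ac, ad, ae, ag, ah, ai, bc, bd, be, bf, bh, bi, cd, ce, ch, cj, di, ef, eg, ej, fg, fh, fi, fj, gh, gi, gj, hj, ij
  2-simplices (20): abe, abh, acd, ach, adi, aeg, agi, bcd, bce, bdi, bfh, bfi, cej, chj, efg, efj, fgh, fij, ghj, gij

Hence C_0 ≅ Z^10, C_1 ≅ Z^30, C_2 ≅ Z^20.

Boundary ∂_1: C_1 → C_0 is given by ∂[p,q] = [q] − [p].
The resulting 10×30 matrix has rank 9, and its Smith normal form has invariant factors (1,1,1,1,1,1,1,1,1).

Boundary ∂_2: C_2 → C_1 acts by ∂[p,q,r] = [q,r] − [p,r] + [p,q]. For instance
  ∂abe = be − ae + ab,
  ∂fgh = gh − fh + fg.
As a 30×20 matrix over Z this has rank 20, with invariant factors (1,1,1,1,1,1,1,1,1,1,1,1,1,1,1,1,1,1,1,2).

From H_k ≅ ker(∂_k) / im(∂_{k+1}) we obtain:

  H_0: rank C_0 − rank ∂_1 = 10 − 9 = 1, and the invariant factors of ∂_1 are all 1, so H_0 = Z.

(K is a triangulation of the Klein bottle.)

H_0 = Z.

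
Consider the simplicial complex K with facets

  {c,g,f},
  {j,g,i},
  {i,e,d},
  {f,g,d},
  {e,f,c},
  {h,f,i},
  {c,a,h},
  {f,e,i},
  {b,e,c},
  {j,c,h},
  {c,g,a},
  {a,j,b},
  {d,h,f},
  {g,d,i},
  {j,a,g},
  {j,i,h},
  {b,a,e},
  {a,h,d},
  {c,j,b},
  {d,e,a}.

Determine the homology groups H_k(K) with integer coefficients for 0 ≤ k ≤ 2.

H_0 = Z,  H_1 = Z ⊕ Z/2Z,  H_2 = 0.

Take the total order a < b < c < d < e < f < g < h < i < j on the vertex set. Then K (dimension 2) consists of the simplices:

  0-simplices (10): a, b, c, d, e, f, g, h, i, j
  1-simplices (30): ab, ac, ad, ae, ag, ah, aj, bc, be, bj, ce, cf, cg, ch, cj, de, df, dg, dh, di, ef, ei, fg, fh, fi, gi, gj, hi, hj, ij
  2-simplices (20): abe, abj, acg, ach, ade, adh, agj, bce, bcj, cef, cfg, chj, dei, dfg, dfh, dgi, efi, fhi, gij, hij

Hence C_0 ≅ Z^10, C_1 ≅ Z^30, C_2 ≅ Z^20.

∂_1: C_1 → C_0 sends each edge [p,q] (with p < q) to q − p. For instance
  ∂dh = h − d.
This gives a 10×30 integer matrix of rank 9; reducing to Smith normal form yields diagonal entries (1,1,1,1,1,1,1,1,1).

∂_2: C_2 → C_1 sends each 2-simplex [p,q,r] to [q,r] − [p,r] + [p,q]. For instance
  ∂bce = ce − be + bc,
  ∂ach = ch − ah + ac.
This gives a 30×20 integer matrix of rank 20; reducing to Smith normal form yields diagonal entries (1,1,1,1,1,1,1,1,1,1,1,1,1,1,1,1,1,1,1,2).

Reading off H_k = ker ∂_k / im ∂_{k+1}:

  H_0: rank C_0 − rank ∂_1 = 10 − 9 = 1, and the invariant factors of ∂_1 are all 1, so H_0 ≅ Z.
  H_1: rank ker ∂_1 − rank ∂_2 = (30 − 9) − 20 = 1, and ∂_2 has invariant factor 2 > 1, so H_1 ≅ Z ⊕ Z/2Z.
  H_2: rank ker ∂_2 − rank ∂_3 = (20 − 20) − 0 = 0, and there is no ∂_3, so H_2 ≅ 0.

As a check, the Euler characteristic is 10 − 30 + 20 = 0, which agrees with 1 − 1 + 0 = 0.
(K is a triangulation of the Klein bottle.)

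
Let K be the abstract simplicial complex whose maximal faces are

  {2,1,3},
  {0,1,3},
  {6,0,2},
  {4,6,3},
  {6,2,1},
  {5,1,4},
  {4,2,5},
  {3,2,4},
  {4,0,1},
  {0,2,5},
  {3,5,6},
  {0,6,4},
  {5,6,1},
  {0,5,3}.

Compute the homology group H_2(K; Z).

H_2 ≅ Z.

Fix the vertex order 0 < 1 < 2 < 3 < 4 < 5 < 6 and write every simplex with vertices in increasing order. Then dim K = 2 and the simplices of K are:

  0-simplices (7): [0], [1], [2], [3], [4], [5], [6]
  1-simplices (21): [0,1], [0,2], [0,3], [0,4], [0,5], [0,6], [1,2], [1,3], [1,4], [1,5], [1,6], [2,3], [2,4], [2,5], [2,6], [3,4], [3,5], [3,6], [4,5], [4,6], [5,6]
  2-simplices (14): [0,1,3], [0,1,4], [0,2,5], [0,2,6], [0,3,5], [0,4,6], [1,2,3], [1,2,6], [1,4,5], [1,5,6], [2,3,4], [2,4,5], [3,4,6], [3,5,6]

giving chain groups C_0 ≅ Z^7, C_1 ≅ Z^21, C_2 ≅ Z^14.

∂_1: C_1 → C_0 sends each edge [p,q] (with p < q) to q − p.
This gives a 7×21 integer matrix of rank 6; reducing to Smith normal form yields diagonal entries (1,1,1,1,1,1).

∂_2: C_2 → C_1 sends each 2-simplex [p,q,r] to [q,r] − [p,r] + [p,q]. For instance
  ∂[3,4,6] = [4,6] − [3,6] + [3,4],
  ∂[0,1,3] = [1,3] − [0,3] + [0,1].
The resulting 21×14 matrix has rank 13, and its Smith normal form has invariant factors (1,1,1,1,1,1,1,1,1,1,1,1,1).

Reading off H_k = ker ∂_k / im ∂_{k+1}:

  H_2: rank ker ∂_2 − rank ∂_3 = (14 − 13) − 0 = 1, and there is no ∂_3, so H_2 ≅ Z.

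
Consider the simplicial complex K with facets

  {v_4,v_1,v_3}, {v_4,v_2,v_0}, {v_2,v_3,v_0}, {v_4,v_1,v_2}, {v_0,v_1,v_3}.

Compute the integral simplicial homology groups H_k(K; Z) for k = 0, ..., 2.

Take the total order v_0 < v_1 < v_2 < v_3 < v_4 on the vertex set. Then K (dimension 2) consists of the simplices:

  0-simplices (5): [v_0], [v_1], [v_2], [v_3], [v_4]
  1-simplices (10): [v_0,v_1], [v_0,v_2], [v_0,v_3], [v_0,v_4], [v_1,v_2], [v_1,v_3], [v_1,v_4], [v_2,v_3], [v_2,v_4], [v_3,v_4]
  2-simplices (5): [v_0,v_1,v_3], [v_0,v_2,v_3], [v_0,v_2,v_4], [v_1,v_2,v_4], [v_1,v_3,v_4]

giving chain groups C_0 ≅ Z^5, C_1 ≅ Z^10, C_2 ≅ Z^5.

The boundary map ∂_1: C_1 → C_0 sends each edge [p,q] (with p < q) to q − p. For instance
  ∂[v_0,v_2] = [v_2] − [v_0].
As a 5×10 matrix over Z this has rank 4, with invariant factors (1,1,1,1).

The boundary map ∂_2: C_2 → C_1 sends each 2-simplex [p,q,r] to [q,r] − [p,r] + [p,q]. For instance
  ∂[v_1,v_2,v_4] = [v_2,v_4] − [v_1,v_4] + [v_1,v_2],
  ∂[v_0,v_1,v_3] = [v_1,v_3] − [v_0,v_3] + [v_0,v_1].
The 10×5 boundary matrix has rank 5 and Smith normal form diag(1,1,1,1,1).

Now H_k = ker ∂_k / im ∂_{k+1}, so:

  H_0: rank C_0 − rank ∂_1 = 5 − 4 = 1, and the invariant factors of ∂_1 are all 1, so H_0 = Z.
  H_1: rank ker ∂_1 − rank ∂_2 = (10 − 4) − 5 = 1, and the invariant factors of ∂_2 are all 1, so H_1 = Z.
  H_2: rank ker ∂_2 − rank ∂_3 = (5 − 5) − 0 = 0, and there is no ∂_3, so H_2 = 0.

H_0 ≅ Z,  H_1 ≅ Z,  H_2 = 0.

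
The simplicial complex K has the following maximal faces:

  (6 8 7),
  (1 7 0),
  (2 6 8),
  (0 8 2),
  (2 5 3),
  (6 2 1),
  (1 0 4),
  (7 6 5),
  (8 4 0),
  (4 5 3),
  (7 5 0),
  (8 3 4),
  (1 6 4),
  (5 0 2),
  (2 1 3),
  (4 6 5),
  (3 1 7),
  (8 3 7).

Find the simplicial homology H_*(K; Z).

H_0 = Z,  H_1 = Z^2,  H_2 = Z.

We work with the vertex ordering 0 < 1 < 2 < 3 < 4 < 5 < 6 < 7 < 8. The simplices of K, each written with vertices in increasing order, are:

  0-simplices (9): [0], [1], [2], [3], [4], [5], [6], [7], [8]
  1-simplices (27): (27 of them)
  2-simplices (18): [0,1,4], [0,1,7], [0,2,5], [0,2,8], [0,4,8], [0,5,7], [1,2,3], [1,2,6], [1,3,7], [1,4,6], [2,3,5], [2,6,8], [3,4,5], [3,4,8], [3,7,8], [4,5,6], [5,6,7], [6,7,8]

so the chain groups are C_0 ≅ Z^9, C_1 ≅ Z^27, C_2 ≅ Z^18.

Boundary ∂_1: C_1 → C_0 is given by ∂[p,q] = [q] − [p]. For instance
  ∂[0,2] = [2] − [0].
The resulting 9×27 matrix has rank 8, and its Smith normal form has invariant factors (1,1,1,1,1,1,1,1).

∂_2: C_2 → C_1 maps a triangle to the signed sum of its edges. For instance
  ∂[1,4,6] = [4,6] − [1,6] + [1,4],
  ∂[1,3,7] = [3,7] − [1,7] + [1,3].
The resulting 27×18 matrix has rank 17, and its Smith normal form has invariant factors (1,1,1,1,1,1,1,1,1,1,1,1,1,1,1,1,1).

Computing H_k = (kernel of ∂_k) / (image of ∂_{k+1}):

  H_0: rank C_0 − rank ∂_1 = 9 − 8 = 1, and the invariant factors of ∂_1 are all 1, so H_0 = Z.
  H_1: rank ker ∂_1 − rank ∂_2 = (27 − 8) − 17 = 2, and the invariant factors of ∂_2 are all 1, so H_1 = Z^2.
  H_2: rank ker ∂_2 − rank ∂_3 = (18 − 17) − 0 = 1, and there is no ∂_3, so H_2 = Z.

(K is a triangulation of the torus T^2.)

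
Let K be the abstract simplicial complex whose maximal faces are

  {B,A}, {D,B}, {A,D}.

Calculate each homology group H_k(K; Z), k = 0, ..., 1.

Order the vertices as A < B < D. Listing each simplex with vertices in this order, K has dimension 1 with simplices:

  0-simplices (3): A, B, D
  1-simplices (3): AB, AD, BD

giving chain groups C_0 ≅ Z^3, C_1 ≅ Z^3.

∂_1: C_1 → C_0 maps an edge to its endpoints' difference, ∂[p,q] = q − p. For instance
  ∂BD = D − B.
The resulting 3×3 matrix has rank 2, and its Smith normal form has invariant factors (1,1).

Reading off H_k = ker ∂_k / im ∂_{k+1}:

  H_0: rank C_0 − rank ∂_1 = 3 − 2 = 1, and the invariant factors of ∂_1 are all 1, so H_0 ≅ Z.
  H_1: rank ker ∂_1 − rank ∂_2 = (3 − 2) − 0 = 1, and there is no ∂_2, so H_1 ≅ Z.

(K is a triangulation of the circle S^1.)

H_0 = Z,  H_1 = Z.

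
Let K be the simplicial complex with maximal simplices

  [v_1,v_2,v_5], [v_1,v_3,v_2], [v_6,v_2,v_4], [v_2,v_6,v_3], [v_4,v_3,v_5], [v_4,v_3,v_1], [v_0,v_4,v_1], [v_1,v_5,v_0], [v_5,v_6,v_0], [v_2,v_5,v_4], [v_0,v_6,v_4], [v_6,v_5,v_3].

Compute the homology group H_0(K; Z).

Take the total order v_0 < v_1 < v_2 < v_3 < v_4 < v_5 < v_6 on the vertex set. Then K (dimension 2) consists of the simplices:

  0-simplices (7): [v_0], [v_1], [v_2], [v_3], [v_4], [v_5], [v_6]
  1-simplices (18): (18 of them)
  2-simplices (12): (12 of them)

giving chain groups C_0 ≅ Z^7, C_1 ≅ Z^18, C_2 ≅ Z^12.

The boundary map ∂_1: C_1 → C_0 sends each edge [p,q] (with p < q) to q − p.
The 7×18 boundary matrix has rank 6 and Smith normal form diag(1,1,1,1,1,1).

∂_2: C_2 → C_1 maps a triangle to the signed sum of its edges. For instance
  ∂[v_0,v_4,v_6] = [v_4,v_6] − [v_0,v_6] + [v_0,v_4],
  ∂[v_2,v_3,v_6] = [v_3,v_6] − [v_2,v_6] + [v_2,v_3].
This gives a 18×12 integer matrix of rank 12; reducing to Smith normal form yields diagonal entries (1,1,1,1,1,1,1,1,1,1,1,2).

Now H_k = ker ∂_k / im ∂_{k+1}, so:

  H_0: rank C_0 − rank ∂_1 = 7 − 6 = 1, and the invariant factors of ∂_1 are all 1, so H_0 ≅ Z.

H_0 ≅ Z.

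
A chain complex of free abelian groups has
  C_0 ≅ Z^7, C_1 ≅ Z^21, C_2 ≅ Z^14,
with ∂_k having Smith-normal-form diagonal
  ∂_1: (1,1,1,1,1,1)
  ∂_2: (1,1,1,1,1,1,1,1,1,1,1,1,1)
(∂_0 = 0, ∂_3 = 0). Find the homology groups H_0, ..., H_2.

H_0 = Z,  H_1 = Z^2,  H_2 = Z.

H_0: b_0 = 7 − 0 − 6 = 1; torsion from ∂_1 factors > 1: none. So H_0 = Z.
H_1: b_1 = 21 − 6 − 13 = 2; torsion from ∂_2 factors > 1: none. So H_1 = Z^2.
H_2: b_2 = 14 − 13 − 0 = 1; torsion from ∂_3 factors > 1: none. So H_2 = Z.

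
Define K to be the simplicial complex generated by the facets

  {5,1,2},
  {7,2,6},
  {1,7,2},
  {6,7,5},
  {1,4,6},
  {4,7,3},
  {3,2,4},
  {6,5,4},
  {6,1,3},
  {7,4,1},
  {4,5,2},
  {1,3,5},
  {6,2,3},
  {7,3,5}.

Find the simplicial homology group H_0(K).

H_0 = Z.

Order the vertices as 1 < 2 < 3 < 4 < 5 < 6 < 7. Listing each simplex with vertices in this order, K has dimension 2 with simplices:

  0-simplices (7): [1], [2], [3], [4], [5], [6], [7]
  1-simplices (21): [1,2], [1,3], [1,4], [1,5], [1,6], [1,7], [2,3], [2,4], [2,5], [2,6], [2,7], [3,4], [3,5], [3,6], [3,7], [4,5], [4,6], [4,7], [5,6], [5,7], [6,7]
  2-simplices (14): [1,2,5], [1,2,7], [1,3,5], [1,3,6], [1,4,6], [1,4,7], [2,3,4], [2,3,6], [2,4,5], [2,6,7], [3,4,7], [3,5,7], [4,5,6], [5,6,7]

so the chain groups are C_0 ≅ Z^7, C_1 ≅ Z^21, C_2 ≅ Z^14.

The boundary map ∂_1: C_1 → C_0 is given by ∂[p,q] = [q] − [p]. For instance
  ∂[1,4] = [4] − [1].
This gives a 7×21 integer matrix of rank 6; reducing to Smith normal form yields diagonal entries (1,1,1,1,1,1).

The boundary map ∂_2: C_2 → C_1 sends each 2-simplex [p,q,r] to [q,r] − [p,r] + [p,q]. For instance
  ∂[2,4,5] = [4,5] − [2,5] + [2,4],
  ∂[2,3,6] = [3,6] − [2,6] + [2,3].
This gives a 21×14 integer matrix of rank 13; reducing to Smith normal form yields diagonal entries (1,1,1,1,1,1,1,1,1,1,1,1,1).

From H_k ≅ ker(∂_k) / im(∂_{k+1}) we obtain:

  H_0: rank C_0 − rank ∂_1 = 7 − 6 = 1, and the invariant factors of ∂_1 are all 1, so H_0 ≅ Z.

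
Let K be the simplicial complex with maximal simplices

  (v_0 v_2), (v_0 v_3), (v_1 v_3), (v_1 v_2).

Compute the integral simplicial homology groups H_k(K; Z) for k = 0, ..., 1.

We work with the vertex ordering v_0 < v_1 < v_2 < v_3. The simplices of K, each written with vertices in increasing order, are:

  0-simplices (4): [v_0], [v_1], [v_2], [v_3]
  1-simplices (4): [v_0,v_2], [v_0,v_3], [v_1,v_2], [v_1,v_3]

Hence C_0 ≅ Z^4, C_1 ≅ Z^4.

The boundary map ∂_1: C_1 → C_0 maps an edge to its endpoints' difference, ∂[p,q] = q − p.
The resulting 4×4 matrix has rank 3, and its Smith normal form has invariant factors (1,1,1).

Computing H_k = (kernel of ∂_k) / (image of ∂_{k+1}):

  H_0: rank C_0 − rank ∂_1 = 4 − 3 = 1, and the invariant factors of ∂_1 are all 1, so H_0 = Z.
  H_1: rank ker ∂_1 − rank ∂_2 = (4 − 3) − 0 = 1, and there is no ∂_2, so H_1 = Z.

H_0 ≅ Z,  H_1 ≅ Z.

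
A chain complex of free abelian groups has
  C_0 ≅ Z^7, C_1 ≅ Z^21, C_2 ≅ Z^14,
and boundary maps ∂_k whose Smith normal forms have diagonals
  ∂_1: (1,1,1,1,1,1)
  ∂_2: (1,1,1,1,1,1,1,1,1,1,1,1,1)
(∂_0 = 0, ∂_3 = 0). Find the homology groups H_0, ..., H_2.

H_0 = Z,  H_1 = Z^2,  H_2 = Z.

H_0: b_0 = 7 − 0 − 6 = 1; torsion from ∂_1 factors > 1: none. So H_0 = Z.
H_1: b_1 = 21 − 6 − 13 = 2; torsion from ∂_2 factors > 1: none. So H_1 = Z^2.
H_2: b_2 = 14 − 13 − 0 = 1; torsion from ∂_3 factors > 1: none. So H_2 = Z.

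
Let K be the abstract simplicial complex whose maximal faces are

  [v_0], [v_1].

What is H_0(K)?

Take the total order v_0 < v_1 on the vertex set. Then K (dimension 0) consists of the simplices:

  0-simplices (2): [v_0], [v_1]

Hence C_0 ≅ Z^2.

From H_k ≅ ker(∂_k) / im(∂_{k+1}) we obtain:

  H_0: rank C_0 − rank ∂_1 = 2 − 0 = 2, and there is no ∂_1, so H_0 ≅ Z^2.

(K is a triangulation of a set of 2 points.)

H_0 = Z^2.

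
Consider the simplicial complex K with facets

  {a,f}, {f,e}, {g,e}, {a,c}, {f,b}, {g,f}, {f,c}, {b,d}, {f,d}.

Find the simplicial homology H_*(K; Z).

Fix the vertex order a < b < c < d < e < f < g and write every simplex with vertices in increasing order. Then dim K = 1 and the simplices of K are:

  0-simplices (7): a, b, c, d, e, f, g
  1-simplices (9): ac, af, bd, bf, cf, df, ef, eg, fg

Hence C_0 ≅ Z^7, C_1 ≅ Z^9.

Boundary ∂_1: C_1 → C_0 maps an edge to its endpoints' difference, ∂[p,q] = q − p. For instance
  ∂df = f − d.
The resulting 7×9 matrix has rank 6, and its Smith normal form has invariant factors (1,1,1,1,1,1).

Reading off H_k = ker ∂_k / im ∂_{k+1}:

  H_0: rank C_0 − rank ∂_1 = 7 − 6 = 1, and the invariant factors of ∂_1 are all 1, so H_0 = Z.
  H_1: rank ker ∂_1 − rank ∂_2 = (9 − 6) − 0 = 3, and there is no ∂_2, so H_1 = Z^3.

As a check, the Euler characteristic is 7 − 9 = -2, which agrees with 1 − 3 = -2.

H_0 ≅ Z,  H_1 ≅ Z^3.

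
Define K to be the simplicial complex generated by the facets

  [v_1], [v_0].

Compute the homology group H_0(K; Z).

K has 2 vertices.
rank ∂_0 = 0, rank ∂_1 = 0 ⇒ b_0 = 2 − 0 − 0 = 2. So H_0 = Z^2.

H_0 ≅ Z^2.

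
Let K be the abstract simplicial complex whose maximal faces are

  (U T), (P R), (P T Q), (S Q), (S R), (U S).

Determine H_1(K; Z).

H_1 ≅ Z^2.

We work with the vertex ordering P < Q < R < S < T < U. The simplices of K, each written with vertices in increasing order, are:

  0-simplices (6): P, Q, R, S, T, U
  1-simplices (8): PQ, PR, PT, QS, QT, RS, SU, TU
  2-simplices (1): PQT

giving chain groups C_0 ≅ Z^6, C_1 ≅ Z^8, C_2 ≅ Z^1.

∂_1: C_1 → C_0 sends each edge [p,q] (with p < q) to q − p. For instance
  ∂PQ = Q − P.
As a 6×8 matrix over Z this has rank 5, with invariant factors (1,1,1,1,1).

∂_2: C_2 → C_1 acts by ∂[p,q,r] = [q,r] − [p,r] + [p,q]. For instance
  ∂PQT = QT − PT + PQ.
The resulting 8×1 matrix has rank 1, and its Smith normal form has invariant factors (1).

From H_k ≅ ker(∂_k) / im(∂_{k+1}) we obtain:

  H_1: rank ker ∂_1 − rank ∂_2 = (8 − 5) − 1 = 2, and the invariant factors of ∂_2 are all 1, so H_1 = Z^2.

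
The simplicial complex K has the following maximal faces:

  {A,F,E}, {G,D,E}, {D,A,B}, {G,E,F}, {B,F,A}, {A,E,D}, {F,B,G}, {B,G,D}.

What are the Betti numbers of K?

b_0 = 1, b_1 = 0, b_2 = 1.

Order the vertices as A < B < D < E < F < G. Listing each simplex with vertices in this order, K has dimension 2 with simplices:

  0-simplices (6): A, B, D, E, F, G
  1-simplices (12): AB, AD, AE, AF, BD, BF, BG, DE, DG, EF, EG, FG
  2-simplices (8): ABD, ABF, ADE, AEF, BDG, BFG, DEG, EFG

Hence C_0 ≅ Z^6, C_1 ≅ Z^12, C_2 ≅ Z^8.

The boundary map ∂_1: C_1 → C_0 sends each edge [p,q] (with p < q) to q − p. For instance
  ∂DE = E − D.
The 6×12 boundary matrix has rank 5 and Smith normal form diag(1,1,1,1,1).

Boundary ∂_2: C_2 → C_1 acts by ∂[p,q,r] = [q,r] − [p,r] + [p,q]. For instance
  ∂AEF = EF − AF + AE,
  ∂EFG = FG − EG + EF.
The resulting 12×8 matrix has rank 7, and its Smith normal form has invariant factors (1,1,1,1,1,1,1).

Reading off H_k = ker ∂_k / im ∂_{k+1}:

  H_0: rank C_0 − rank ∂_1 = 6 − 5 = 1, and the invariant factors of ∂_1 are all 1, so H_0 ≅ Z.
  H_1: rank ker ∂_1 − rank ∂_2 = (12 − 5) − 7 = 0, and the invariant factors of ∂_2 are all 1, so H_1 ≅ 0.
  H_2: rank ker ∂_2 − rank ∂_3 = (8 − 7) − 0 = 1, and there is no ∂_3, so H_2 ≅ Z.

(K is a triangulation of the 2-sphere S^2.)

Hence the Betti numbers are b_0 = 1, b_1 = 0, b_2 = 1.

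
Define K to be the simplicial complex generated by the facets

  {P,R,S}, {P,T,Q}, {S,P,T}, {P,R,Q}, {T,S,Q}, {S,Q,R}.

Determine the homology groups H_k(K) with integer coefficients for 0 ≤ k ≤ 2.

We work with the vertex ordering P < Q < R < S < T. The simplices of K, each written with vertices in increasing order, are:

  0-simplices (5): P, Q, R, S, T
  1-simplices (9): PQ, PR, PS, PT, QR, QS, QT, RS, ST
  2-simplices (6): PQR, PQT, PRS, PST, QRS, QST

so the chain groups are C_0 ≅ Z^5, C_1 ≅ Z^9, C_2 ≅ Z^6.

The boundary map ∂_1: C_1 → C_0 is given by ∂[p,q] = [q] − [p]. For instance
  ∂QT = T − Q.
This gives a 5×9 integer matrix of rank 4; reducing to Smith normal form yields diagonal entries (1,1,1,1).

Boundary ∂_2: C_2 → C_1 maps a triangle to the signed sum of its edges. For instance
  ∂QRS = RS − QS + QR,
  ∂PST = ST − PT + PS.
This gives a 9×6 integer matrix of rank 5; reducing to Smith normal form yields diagonal entries (1,1,1,1,1).

Computing H_k = (kernel of ∂_k) / (image of ∂_{k+1}):

  H_0: rank C_0 − rank ∂_1 = 5 − 4 = 1, and the invariant factors of ∂_1 are all 1, so H_0 ≅ Z.
  H_1: rank ker ∂_1 − rank ∂_2 = (9 − 4) − 5 = 0, and the invariant factors of ∂_2 are all 1, so H_1 ≅ 0.
  H_2: rank ker ∂_2 − rank ∂_3 = (6 − 5) − 0 = 1, and there is no ∂_3, so H_2 ≅ Z.

H_0 = Z,  H_1 = 0,  H_2 = Z.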